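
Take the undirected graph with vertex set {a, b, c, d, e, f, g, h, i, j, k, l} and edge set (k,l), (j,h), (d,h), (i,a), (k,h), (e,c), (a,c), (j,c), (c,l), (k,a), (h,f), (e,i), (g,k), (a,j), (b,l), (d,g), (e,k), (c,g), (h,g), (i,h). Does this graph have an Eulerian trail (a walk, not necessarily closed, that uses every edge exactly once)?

No

Degrees: a:4, b:1, c:5, d:2, e:3, f:1, g:4, h:6, i:3, j:3, k:5, l:3
Odd-degree vertices: b, c, e, f, i, j, k, l (8 total).
An Eulerian trail requires 0 or 2 odd-degree vertices; here there are 8.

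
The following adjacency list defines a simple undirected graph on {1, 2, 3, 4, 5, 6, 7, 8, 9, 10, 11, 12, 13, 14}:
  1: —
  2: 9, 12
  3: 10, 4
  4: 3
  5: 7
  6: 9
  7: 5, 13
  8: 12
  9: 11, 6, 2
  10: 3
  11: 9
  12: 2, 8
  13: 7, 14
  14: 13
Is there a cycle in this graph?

The graph has 14 vertices, 10 edges, and 4 connected components.
A forest on 14 vertices with 4 components has exactly 10 edges, which matches — so no cycle.

No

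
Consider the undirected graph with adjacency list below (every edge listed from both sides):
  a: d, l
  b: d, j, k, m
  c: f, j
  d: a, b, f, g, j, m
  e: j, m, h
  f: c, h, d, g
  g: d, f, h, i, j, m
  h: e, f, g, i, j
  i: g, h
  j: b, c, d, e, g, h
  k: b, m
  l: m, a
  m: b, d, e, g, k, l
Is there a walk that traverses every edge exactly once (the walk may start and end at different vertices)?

Yes

Degrees: a:2, b:4, c:2, d:6, e:3, f:4, g:6, h:5, i:2, j:6, k:2, l:2, m:6
Odd-degree vertices: e, h (2 total).
With 2 odd-degree vertices and all edges in one connected piece, an Eulerian trail exists (from e to h).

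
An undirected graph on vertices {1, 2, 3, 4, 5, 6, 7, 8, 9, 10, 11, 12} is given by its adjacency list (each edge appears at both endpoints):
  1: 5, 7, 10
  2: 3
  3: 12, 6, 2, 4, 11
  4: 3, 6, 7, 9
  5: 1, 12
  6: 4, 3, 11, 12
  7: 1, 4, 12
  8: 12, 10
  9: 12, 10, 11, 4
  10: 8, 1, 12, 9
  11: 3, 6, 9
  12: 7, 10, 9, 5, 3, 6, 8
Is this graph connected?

Yes

A breadth-first search from 1 visits 1, 5, 7, 10, 12, 4, 8, 9, 6, 3, 11, 2 — all 12 vertices — so the graph is connected.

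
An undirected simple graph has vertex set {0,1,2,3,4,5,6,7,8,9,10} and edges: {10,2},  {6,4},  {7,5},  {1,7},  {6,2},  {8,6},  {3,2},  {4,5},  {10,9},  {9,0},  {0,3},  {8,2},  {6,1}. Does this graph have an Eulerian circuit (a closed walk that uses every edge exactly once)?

Degrees: 0:2, 1:2, 2:4, 3:2, 4:2, 5:2, 6:4, 7:2, 8:2, 9:2, 10:2
All degrees are even and the non-isolated vertices are connected — an Eulerian circuit exists.

Yes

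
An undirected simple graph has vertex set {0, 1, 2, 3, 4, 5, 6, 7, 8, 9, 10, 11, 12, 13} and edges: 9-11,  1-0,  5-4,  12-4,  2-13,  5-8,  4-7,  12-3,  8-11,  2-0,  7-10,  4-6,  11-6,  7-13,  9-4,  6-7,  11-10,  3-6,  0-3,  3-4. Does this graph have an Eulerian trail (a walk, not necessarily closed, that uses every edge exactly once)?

Yes

Degrees: 0:3, 1:1, 2:2, 3:4, 4:6, 5:2, 6:4, 7:4, 8:2, 9:2, 10:2, 11:4, 12:2, 13:2
Odd-degree vertices: 0, 1 (2 total).
With 2 odd-degree vertices and all edges in one connected piece, an Eulerian trail exists (from 0 to 1).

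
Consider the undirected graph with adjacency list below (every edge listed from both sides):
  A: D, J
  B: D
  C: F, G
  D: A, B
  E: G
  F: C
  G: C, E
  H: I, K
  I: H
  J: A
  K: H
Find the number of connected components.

Component: {H, I, K}
Component: {A, B, D, J}
Component: {C, E, F, G}

3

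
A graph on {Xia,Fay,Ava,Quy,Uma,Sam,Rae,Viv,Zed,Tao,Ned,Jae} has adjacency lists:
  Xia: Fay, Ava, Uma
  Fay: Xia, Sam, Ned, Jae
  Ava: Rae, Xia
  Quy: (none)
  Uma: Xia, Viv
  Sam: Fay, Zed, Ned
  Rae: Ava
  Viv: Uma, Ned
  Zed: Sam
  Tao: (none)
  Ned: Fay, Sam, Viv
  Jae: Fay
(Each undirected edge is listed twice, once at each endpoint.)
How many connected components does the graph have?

Component: {Quy}
Component: {Tao}
Component: {Xia, Fay, Ava, Uma, Sam, Rae, Viv, Zed, Ned, Jae}

3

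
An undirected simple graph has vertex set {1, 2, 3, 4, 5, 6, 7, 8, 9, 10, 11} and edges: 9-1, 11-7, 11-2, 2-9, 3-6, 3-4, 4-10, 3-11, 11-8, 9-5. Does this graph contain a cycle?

No

The graph has 11 vertices, 10 edges, and 1 connected component.
A forest on 11 vertices with 1 component has exactly 10 edges, which matches — so no cycle.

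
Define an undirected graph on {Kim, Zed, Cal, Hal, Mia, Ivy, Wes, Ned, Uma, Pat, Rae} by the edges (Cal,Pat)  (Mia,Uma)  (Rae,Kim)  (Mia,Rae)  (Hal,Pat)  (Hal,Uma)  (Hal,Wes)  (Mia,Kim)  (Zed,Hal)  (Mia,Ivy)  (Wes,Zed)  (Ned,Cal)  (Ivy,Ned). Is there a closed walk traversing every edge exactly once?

Yes

Degrees: Kim:2, Zed:2, Cal:2, Hal:4, Mia:4, Ivy:2, Wes:2, Ned:2, Uma:2, Pat:2, Rae:2
Every vertex has even degree and the edges form a single connected piece, so an Eulerian circuit exists.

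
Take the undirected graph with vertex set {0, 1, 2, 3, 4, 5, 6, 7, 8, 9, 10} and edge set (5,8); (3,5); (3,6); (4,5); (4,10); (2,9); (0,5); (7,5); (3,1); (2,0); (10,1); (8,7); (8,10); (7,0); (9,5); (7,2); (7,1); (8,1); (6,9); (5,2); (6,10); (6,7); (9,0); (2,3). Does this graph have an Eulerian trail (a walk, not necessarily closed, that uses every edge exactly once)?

Degrees: 0:4, 1:4, 2:5, 3:4, 4:2, 5:7, 6:4, 7:6, 8:4, 9:4, 10:4
Odd-degree vertices: 2, 5 (2 total).
With 2 odd-degree vertices and all edges in one connected piece, an Eulerian trail exists (from 2 to 5).

Yes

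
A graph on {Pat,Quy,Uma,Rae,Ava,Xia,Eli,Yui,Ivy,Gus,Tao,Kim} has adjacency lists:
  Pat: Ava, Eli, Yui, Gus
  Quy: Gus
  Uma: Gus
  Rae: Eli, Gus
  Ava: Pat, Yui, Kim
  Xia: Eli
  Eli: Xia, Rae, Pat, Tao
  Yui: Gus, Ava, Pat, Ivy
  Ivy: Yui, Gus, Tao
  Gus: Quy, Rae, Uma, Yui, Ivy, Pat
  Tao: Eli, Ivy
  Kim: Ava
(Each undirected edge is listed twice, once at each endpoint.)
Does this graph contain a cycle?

The graph has 12 vertices, 16 edges, and 1 connected component.
One cycle is Gus-Rae-Eli-Tao-Ivy-Gus.

Yes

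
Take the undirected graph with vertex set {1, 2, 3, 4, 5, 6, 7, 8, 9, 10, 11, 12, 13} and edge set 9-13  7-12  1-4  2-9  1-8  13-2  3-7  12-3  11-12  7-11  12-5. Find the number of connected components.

Component: {6}
Component: {10}
Component: {1, 4, 8}
Component: {2, 9, 13}
Component: {3, 5, 7, 11, 12}

5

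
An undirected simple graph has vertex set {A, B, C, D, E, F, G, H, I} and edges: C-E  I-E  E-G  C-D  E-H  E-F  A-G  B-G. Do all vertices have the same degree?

Degrees: A:1, B:1, C:2, D:1, E:5, F:1, G:3, H:1, I:1
Vertex A has degree 1 while E has degree 5, so the graph is not regular.

No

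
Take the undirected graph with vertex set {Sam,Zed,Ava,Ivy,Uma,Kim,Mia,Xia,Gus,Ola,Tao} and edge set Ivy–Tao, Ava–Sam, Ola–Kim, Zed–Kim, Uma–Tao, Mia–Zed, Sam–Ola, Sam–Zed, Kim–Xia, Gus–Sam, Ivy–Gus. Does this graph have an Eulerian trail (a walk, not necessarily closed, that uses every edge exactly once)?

Degrees: Sam:4, Zed:3, Ava:1, Ivy:2, Uma:1, Kim:3, Mia:1, Xia:1, Gus:2, Ola:2, Tao:2
Odd-degree vertices: Zed, Ava, Uma, Kim, Mia, Xia (6 total).
With 6 odd-degree vertices (more than two), no single trail can use every edge.

No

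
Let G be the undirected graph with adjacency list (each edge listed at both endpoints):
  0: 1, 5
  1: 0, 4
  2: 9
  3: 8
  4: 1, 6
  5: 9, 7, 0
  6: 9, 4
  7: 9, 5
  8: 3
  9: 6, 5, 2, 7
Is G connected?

No

Component: {3, 8}
Component: {0, 1, 2, 4, 5, 6, 7, 9}
There are 2 separate components, so the graph is not connected.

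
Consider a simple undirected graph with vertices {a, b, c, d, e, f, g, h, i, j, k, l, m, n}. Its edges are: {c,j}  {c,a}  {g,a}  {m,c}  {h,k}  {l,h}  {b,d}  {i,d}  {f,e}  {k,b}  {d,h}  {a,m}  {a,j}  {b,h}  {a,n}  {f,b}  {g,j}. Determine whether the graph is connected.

No

Component: {a, c, g, j, m, n}
Component: {b, d, e, f, h, i, k, l}
No edge joins these 2 groups, so the graph is disconnected.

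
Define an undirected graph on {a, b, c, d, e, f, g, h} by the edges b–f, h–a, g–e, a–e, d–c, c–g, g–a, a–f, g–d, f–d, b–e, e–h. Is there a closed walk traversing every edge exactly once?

No

Degrees: a:4, b:2, c:2, d:3, e:4, f:3, g:4, h:2
Vertices with odd degree: d, f. An Eulerian circuit requires all degrees even.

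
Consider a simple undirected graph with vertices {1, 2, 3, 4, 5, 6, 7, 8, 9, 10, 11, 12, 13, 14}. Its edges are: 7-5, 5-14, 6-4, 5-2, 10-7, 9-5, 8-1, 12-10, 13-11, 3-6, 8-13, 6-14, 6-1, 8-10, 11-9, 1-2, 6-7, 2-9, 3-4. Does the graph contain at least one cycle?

Yes

|V| = 14, |E| = 19, number of components = 1.
One cycle is 6-3-4-6.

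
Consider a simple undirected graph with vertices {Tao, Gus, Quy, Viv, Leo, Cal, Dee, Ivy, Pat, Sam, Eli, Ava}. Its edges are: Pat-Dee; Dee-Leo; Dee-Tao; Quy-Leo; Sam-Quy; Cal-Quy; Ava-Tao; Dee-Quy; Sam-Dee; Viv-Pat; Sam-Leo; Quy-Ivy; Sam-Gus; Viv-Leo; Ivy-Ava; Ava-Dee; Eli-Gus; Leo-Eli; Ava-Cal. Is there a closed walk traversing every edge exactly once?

No

Degrees: Tao:2, Gus:2, Quy:5, Viv:2, Leo:5, Cal:2, Dee:6, Ivy:2, Pat:2, Sam:4, Eli:2, Ava:4
Quy, Leo have odd degree; an Eulerian circuit needs every degree to be even, so none exists.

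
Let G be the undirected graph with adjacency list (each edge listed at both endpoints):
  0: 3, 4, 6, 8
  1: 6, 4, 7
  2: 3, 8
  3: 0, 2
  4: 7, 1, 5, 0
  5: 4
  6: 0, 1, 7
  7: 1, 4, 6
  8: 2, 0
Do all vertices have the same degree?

Degrees: 0:4, 1:3, 2:2, 3:2, 4:4, 5:1, 6:3, 7:3, 8:2
Degrees are not all equal (e.g. deg(5)=1 but deg(0)=4); not regular.

No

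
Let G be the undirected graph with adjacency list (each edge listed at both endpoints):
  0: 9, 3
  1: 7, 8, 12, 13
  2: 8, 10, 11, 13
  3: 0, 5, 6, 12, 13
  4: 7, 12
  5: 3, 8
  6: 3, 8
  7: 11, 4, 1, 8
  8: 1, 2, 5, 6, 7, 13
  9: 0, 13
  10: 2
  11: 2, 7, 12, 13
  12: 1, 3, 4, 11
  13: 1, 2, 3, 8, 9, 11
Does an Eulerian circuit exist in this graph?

Degrees: 0:2, 1:4, 2:4, 3:5, 4:2, 5:2, 6:2, 7:4, 8:6, 9:2, 10:1, 11:4, 12:4, 13:6
3, 10 have odd degree; an Eulerian circuit needs every degree to be even, so none exists.

No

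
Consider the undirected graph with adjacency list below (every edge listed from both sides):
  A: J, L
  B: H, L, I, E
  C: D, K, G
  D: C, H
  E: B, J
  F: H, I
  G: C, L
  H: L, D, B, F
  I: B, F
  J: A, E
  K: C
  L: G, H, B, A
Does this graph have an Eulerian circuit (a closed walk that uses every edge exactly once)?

Degrees: A:2, B:4, C:3, D:2, E:2, F:2, G:2, H:4, I:2, J:2, K:1, L:4
Vertices with odd degree: C, K. An Eulerian circuit requires all degrees even.

No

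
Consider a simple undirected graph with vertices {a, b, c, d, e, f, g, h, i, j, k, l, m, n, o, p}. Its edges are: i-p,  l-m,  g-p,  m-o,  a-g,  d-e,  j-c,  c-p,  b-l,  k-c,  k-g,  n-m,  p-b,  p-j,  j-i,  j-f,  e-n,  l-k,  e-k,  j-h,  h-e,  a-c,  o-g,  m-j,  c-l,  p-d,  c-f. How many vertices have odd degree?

0

Degrees: a:2, b:2, c:6, d:2, e:4, f:2, g:4, h:2, i:2, j:6, k:4, l:4, m:4, n:2, o:2, p:6
Odd-degree vertices: none.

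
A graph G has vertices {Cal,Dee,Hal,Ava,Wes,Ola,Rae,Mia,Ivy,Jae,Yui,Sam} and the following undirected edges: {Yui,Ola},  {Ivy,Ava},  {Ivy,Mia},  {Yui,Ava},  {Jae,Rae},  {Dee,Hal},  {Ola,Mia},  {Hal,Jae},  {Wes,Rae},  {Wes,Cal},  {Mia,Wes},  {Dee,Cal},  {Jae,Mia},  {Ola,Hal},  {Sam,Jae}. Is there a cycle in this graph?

Yes

The graph has 12 vertices, 15 edges, and 1 connected component.
Since 15 > 12 - 1, a cycle must exist; for instance Hal-Jae-Mia-Ivy-Ava-Yui-Ola-Hal.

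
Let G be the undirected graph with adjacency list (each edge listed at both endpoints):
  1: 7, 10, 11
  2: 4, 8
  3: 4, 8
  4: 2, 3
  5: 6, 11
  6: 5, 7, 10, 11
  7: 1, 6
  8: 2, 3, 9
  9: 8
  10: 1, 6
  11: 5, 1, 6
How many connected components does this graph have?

2

Component: {2, 3, 4, 8, 9}
Component: {1, 5, 6, 7, 10, 11}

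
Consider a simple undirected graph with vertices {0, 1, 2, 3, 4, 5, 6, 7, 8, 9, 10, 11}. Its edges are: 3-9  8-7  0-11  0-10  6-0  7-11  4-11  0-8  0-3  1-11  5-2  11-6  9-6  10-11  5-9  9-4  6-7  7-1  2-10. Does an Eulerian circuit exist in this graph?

No

Degrees: 0:5, 1:2, 2:2, 3:2, 4:2, 5:2, 6:4, 7:4, 8:2, 9:4, 10:3, 11:6
Vertices with odd degree: 0, 10. An Eulerian circuit requires all degrees even.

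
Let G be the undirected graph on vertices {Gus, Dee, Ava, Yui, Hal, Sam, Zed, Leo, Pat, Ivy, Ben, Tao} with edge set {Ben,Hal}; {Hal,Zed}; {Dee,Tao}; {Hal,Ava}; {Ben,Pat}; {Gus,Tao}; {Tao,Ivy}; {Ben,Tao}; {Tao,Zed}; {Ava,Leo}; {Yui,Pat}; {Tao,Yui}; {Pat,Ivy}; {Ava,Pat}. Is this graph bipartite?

Partition the vertices as {Hal, Sam, Leo, Pat, Tao} vs {Gus, Dee, Ava, Yui, Zed, Ivy, Ben}. Each listed edge has one endpoint in each part, so the graph is bipartite.

Yes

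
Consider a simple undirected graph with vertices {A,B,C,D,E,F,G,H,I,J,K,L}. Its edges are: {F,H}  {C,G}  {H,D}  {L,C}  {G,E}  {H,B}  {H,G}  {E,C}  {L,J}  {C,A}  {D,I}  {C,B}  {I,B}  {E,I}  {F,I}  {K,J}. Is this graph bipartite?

The cycle E-G-C-E has length 3, which is odd, so the graph is not bipartite.

No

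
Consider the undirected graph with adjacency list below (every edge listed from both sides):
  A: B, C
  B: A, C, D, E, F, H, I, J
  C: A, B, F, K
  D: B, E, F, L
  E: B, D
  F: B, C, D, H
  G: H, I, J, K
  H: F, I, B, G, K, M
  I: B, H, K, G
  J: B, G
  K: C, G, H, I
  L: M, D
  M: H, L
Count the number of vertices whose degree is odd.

Degrees: A:2, B:8, C:4, D:4, E:2, F:4, G:4, H:6, I:4, J:2, K:4, L:2, M:2
Odd-degree vertices: none.

0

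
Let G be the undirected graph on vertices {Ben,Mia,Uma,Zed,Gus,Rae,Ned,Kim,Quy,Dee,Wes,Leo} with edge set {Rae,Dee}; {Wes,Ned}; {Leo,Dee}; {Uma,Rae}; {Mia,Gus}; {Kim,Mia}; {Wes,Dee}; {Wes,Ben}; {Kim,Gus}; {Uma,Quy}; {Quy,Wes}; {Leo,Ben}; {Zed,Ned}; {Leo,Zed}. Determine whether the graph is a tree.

No

The graph has 12 vertices and 14 edges.
It splits into 2 components, so it cannot be a tree.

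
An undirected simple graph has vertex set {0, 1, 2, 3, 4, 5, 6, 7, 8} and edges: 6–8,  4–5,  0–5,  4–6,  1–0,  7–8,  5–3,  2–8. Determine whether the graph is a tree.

The graph has 9 vertices and 8 edges.
Connected and |E| = |V| - 1, which characterizes a tree.

Yes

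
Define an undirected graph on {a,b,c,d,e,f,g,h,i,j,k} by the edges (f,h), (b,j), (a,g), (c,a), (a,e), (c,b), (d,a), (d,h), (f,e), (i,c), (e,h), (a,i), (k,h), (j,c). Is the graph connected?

A breadth-first search from a visits a, c, e, i, d, g, j, b, f, h, k — all 11 vertices — so the graph is connected.

Yes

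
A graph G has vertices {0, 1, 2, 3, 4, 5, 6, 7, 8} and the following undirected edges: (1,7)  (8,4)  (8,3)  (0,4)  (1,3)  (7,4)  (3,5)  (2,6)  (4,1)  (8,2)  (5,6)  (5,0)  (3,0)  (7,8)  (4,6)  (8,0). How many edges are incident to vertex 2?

Neighbors of 2: 6, 8.

2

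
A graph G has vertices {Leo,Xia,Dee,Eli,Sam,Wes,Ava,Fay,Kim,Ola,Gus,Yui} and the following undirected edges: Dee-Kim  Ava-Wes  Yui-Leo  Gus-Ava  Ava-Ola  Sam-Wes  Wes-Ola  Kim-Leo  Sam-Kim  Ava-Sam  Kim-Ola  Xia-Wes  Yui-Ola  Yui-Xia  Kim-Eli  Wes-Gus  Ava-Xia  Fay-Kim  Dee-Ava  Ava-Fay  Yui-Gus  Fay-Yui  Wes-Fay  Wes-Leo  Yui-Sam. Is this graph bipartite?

The cycle Wes-Ava-Dee-Kim-Leo-Wes has length 5, which is odd, so the graph is not bipartite.

No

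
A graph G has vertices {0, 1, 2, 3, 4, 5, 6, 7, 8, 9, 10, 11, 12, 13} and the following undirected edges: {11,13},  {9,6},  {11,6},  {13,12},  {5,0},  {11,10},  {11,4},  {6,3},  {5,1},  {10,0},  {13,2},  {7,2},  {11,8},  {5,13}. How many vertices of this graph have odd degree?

10

Degrees: 0:2, 1:1, 2:2, 3:1, 4:1, 5:3, 6:3, 7:1, 8:1, 9:1, 10:2, 11:5, 12:1, 13:4
Odd-degree vertices: 1, 3, 4, 5, 6, 7, 8, 9, 11, 12.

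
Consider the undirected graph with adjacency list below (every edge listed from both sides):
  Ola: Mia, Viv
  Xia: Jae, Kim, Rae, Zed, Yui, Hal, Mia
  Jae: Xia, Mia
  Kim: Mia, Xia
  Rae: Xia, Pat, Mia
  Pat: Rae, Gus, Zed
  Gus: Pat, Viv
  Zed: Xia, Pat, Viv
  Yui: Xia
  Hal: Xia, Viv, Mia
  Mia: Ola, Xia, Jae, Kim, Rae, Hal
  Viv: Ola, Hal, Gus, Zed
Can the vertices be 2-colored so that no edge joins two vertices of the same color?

Xia-Mia-Rae-Xia is an odd cycle (length 3), and a bipartite graph can contain only even cycles.

No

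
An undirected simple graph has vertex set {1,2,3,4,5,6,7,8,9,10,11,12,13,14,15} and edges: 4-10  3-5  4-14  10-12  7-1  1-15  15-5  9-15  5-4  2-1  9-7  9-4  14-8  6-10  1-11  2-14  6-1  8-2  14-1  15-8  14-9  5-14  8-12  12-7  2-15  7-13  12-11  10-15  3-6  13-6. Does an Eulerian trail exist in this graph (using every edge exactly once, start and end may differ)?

Degrees: 1:6, 2:4, 3:2, 4:4, 5:4, 6:4, 7:4, 8:4, 9:4, 10:4, 11:2, 12:4, 13:2, 14:6, 15:6
Odd-degree vertices: none (0 total).
The non-isolated vertices are connected and exactly 0 have odd degree, so an Eulerian trail exists.

Yes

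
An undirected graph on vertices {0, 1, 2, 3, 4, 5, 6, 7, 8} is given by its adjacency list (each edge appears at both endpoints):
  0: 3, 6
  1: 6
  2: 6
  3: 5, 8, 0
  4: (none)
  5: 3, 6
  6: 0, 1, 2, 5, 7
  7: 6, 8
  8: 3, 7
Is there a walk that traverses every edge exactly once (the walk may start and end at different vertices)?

No

Degrees: 0:2, 1:1, 2:1, 3:3, 4:0, 5:2, 6:5, 7:2, 8:2
Odd-degree vertices: 1, 2, 3, 6 (4 total).
With 4 odd-degree vertices (more than two), no single trail can use every edge.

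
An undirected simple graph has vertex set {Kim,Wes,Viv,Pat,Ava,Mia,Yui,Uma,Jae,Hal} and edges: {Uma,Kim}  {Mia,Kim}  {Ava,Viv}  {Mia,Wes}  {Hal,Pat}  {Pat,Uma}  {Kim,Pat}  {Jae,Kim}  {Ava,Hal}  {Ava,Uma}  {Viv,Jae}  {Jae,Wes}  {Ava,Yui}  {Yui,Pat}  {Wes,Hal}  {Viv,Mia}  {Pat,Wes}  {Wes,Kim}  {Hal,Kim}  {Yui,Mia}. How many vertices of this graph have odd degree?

6

Degrees: Kim:6, Wes:5, Viv:3, Pat:5, Ava:4, Mia:4, Yui:3, Uma:3, Jae:3, Hal:4
Odd-degree vertices: Wes, Viv, Pat, Yui, Uma, Jae.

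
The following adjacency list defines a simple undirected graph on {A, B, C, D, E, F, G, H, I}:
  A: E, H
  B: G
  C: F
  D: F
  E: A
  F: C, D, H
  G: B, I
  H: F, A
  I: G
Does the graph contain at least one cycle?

No

The graph has 9 vertices, 7 edges, and 2 connected components.
A forest on 9 vertices with 2 components has exactly 7 edges, which matches — so no cycle.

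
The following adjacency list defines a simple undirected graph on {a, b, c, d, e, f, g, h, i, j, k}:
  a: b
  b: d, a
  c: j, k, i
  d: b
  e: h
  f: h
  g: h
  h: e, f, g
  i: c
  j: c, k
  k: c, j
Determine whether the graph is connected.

No

Component: {a, b, d}
Component: {c, i, j, k}
Component: {e, f, g, h}
No edge joins these 3 groups, so the graph is disconnected.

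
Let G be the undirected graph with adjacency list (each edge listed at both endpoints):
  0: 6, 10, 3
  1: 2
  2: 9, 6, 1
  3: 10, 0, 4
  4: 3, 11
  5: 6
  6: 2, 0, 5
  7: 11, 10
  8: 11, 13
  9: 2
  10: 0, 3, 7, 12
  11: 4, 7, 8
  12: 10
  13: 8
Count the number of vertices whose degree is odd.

10

Degrees: 0:3, 1:1, 2:3, 3:3, 4:2, 5:1, 6:3, 7:2, 8:2, 9:1, 10:4, 11:3, 12:1, 13:1
Odd-degree vertices: 0, 1, 2, 3, 5, 6, 9, 11, 12, 13.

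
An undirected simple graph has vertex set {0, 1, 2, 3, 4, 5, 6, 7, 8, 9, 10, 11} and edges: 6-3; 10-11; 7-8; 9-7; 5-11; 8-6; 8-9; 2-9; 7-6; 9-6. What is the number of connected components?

Component: {0}
Component: {1}
Component: {4}
Component: {5, 10, 11}
Component: {2, 3, 6, 7, 8, 9}

5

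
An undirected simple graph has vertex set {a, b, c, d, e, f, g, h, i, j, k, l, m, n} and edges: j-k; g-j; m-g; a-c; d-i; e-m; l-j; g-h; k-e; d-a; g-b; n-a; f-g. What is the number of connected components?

Component: {a, c, d, i, n}
Component: {b, e, f, g, h, j, k, l, m}

2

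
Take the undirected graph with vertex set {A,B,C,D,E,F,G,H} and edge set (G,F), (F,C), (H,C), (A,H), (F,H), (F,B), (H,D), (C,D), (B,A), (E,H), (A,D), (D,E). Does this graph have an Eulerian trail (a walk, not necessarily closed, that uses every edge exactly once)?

No

Degrees: A:3, B:2, C:3, D:4, E:2, F:4, G:1, H:5
Odd-degree vertices: A, C, G, H (4 total).
An Eulerian trail requires 0 or 2 odd-degree vertices; here there are 4.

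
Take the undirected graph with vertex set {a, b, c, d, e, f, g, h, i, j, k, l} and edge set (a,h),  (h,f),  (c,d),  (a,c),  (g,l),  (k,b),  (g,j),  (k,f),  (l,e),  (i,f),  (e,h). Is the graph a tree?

Yes

The graph has 12 vertices and 11 edges.
It is connected with exactly 11 edges, hence acyclic — it is a tree.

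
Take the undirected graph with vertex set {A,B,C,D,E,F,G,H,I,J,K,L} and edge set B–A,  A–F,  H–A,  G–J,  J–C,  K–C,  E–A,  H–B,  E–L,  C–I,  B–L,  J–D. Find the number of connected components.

Component: {A, B, E, F, H, L}
Component: {C, D, G, I, J, K}

2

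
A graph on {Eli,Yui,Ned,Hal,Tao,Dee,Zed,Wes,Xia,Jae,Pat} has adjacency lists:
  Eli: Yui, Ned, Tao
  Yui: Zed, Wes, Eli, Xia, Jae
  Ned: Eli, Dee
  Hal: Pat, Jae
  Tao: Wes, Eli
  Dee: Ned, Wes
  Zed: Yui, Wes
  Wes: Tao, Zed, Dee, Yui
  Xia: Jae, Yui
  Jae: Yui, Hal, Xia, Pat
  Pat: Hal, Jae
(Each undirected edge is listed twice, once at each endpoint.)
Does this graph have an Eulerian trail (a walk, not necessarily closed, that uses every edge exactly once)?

Yes

Degrees: Eli:3, Yui:5, Ned:2, Hal:2, Tao:2, Dee:2, Zed:2, Wes:4, Xia:2, Jae:4, Pat:2
Odd-degree vertices: Eli, Yui (2 total).
With 2 odd-degree vertices and all edges in one connected piece, an Eulerian trail exists (from Eli to Yui).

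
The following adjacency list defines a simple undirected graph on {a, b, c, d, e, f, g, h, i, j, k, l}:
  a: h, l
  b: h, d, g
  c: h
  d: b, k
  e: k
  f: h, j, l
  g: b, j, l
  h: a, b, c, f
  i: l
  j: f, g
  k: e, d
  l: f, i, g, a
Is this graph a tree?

The graph has 12 vertices and 14 edges.
A tree on 12 vertices has exactly 11 edges; this graph has 14, so it contains a cycle and is not a tree.

No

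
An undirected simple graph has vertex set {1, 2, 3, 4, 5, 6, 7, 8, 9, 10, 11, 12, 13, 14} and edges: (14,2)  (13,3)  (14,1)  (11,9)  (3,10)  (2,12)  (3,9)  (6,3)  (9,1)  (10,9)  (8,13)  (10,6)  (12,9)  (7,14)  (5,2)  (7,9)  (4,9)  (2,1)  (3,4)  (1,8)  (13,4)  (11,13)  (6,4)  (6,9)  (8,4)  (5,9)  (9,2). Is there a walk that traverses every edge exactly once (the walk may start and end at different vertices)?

Degrees: 1:4, 2:5, 3:5, 4:5, 5:2, 6:4, 7:2, 8:3, 9:10, 10:3, 11:2, 12:2, 13:4, 14:3
Odd-degree vertices: 2, 3, 4, 8, 10, 14 (6 total).
An Eulerian trail requires 0 or 2 odd-degree vertices; here there are 6.

No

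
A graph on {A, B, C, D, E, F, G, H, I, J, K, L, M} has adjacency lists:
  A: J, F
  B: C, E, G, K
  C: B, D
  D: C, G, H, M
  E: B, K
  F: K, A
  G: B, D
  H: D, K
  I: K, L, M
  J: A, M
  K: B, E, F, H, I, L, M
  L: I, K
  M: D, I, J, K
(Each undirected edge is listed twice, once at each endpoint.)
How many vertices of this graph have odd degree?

2

Degrees: A:2, B:4, C:2, D:4, E:2, F:2, G:2, H:2, I:3, J:2, K:7, L:2, M:4
Odd-degree vertices: I, K.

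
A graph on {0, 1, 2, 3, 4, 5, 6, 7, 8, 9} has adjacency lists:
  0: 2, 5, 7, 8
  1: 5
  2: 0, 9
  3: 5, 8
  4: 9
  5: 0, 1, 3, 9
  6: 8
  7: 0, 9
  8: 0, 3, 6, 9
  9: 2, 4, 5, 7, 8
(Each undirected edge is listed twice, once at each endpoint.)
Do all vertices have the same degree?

Degrees: 0:4, 1:1, 2:2, 3:2, 4:1, 5:4, 6:1, 7:2, 8:4, 9:5
Vertex 1 has degree 1 while 9 has degree 5, so the graph is not regular.

No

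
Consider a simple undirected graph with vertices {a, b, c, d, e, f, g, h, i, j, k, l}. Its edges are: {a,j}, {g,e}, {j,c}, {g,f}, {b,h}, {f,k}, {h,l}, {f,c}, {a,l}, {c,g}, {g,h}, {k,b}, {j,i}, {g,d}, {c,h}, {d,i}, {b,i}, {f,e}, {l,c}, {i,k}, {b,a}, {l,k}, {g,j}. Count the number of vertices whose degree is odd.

2

Degrees: a:3, b:4, c:5, d:2, e:2, f:4, g:6, h:4, i:4, j:4, k:4, l:4
Odd-degree vertices: a, c.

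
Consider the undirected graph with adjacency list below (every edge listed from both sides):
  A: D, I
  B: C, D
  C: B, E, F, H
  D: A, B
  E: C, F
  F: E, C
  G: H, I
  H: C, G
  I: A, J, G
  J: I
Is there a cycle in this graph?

|V| = 10, |E| = 11, number of components = 1.
One cycle is A-D-B-C-H-G-I-A.

Yes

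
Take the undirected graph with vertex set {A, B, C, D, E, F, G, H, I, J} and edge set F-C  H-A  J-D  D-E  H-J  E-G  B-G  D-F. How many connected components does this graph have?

Component: {I}
Component: {A, B, C, D, E, F, G, H, J}

2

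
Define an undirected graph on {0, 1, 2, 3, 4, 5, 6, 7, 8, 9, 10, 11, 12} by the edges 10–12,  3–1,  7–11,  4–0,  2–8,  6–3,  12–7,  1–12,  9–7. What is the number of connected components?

Component: {5}
Component: {0, 4}
Component: {2, 8}
Component: {1, 3, 6, 7, 9, 10, 11, 12}

4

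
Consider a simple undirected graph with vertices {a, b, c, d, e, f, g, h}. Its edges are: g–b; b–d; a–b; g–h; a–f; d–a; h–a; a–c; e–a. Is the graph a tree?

|V| = 8, |E| = 9.
A tree on 8 vertices has exactly 7 edges; this graph has 9, so it contains a cycle and is not a tree.

No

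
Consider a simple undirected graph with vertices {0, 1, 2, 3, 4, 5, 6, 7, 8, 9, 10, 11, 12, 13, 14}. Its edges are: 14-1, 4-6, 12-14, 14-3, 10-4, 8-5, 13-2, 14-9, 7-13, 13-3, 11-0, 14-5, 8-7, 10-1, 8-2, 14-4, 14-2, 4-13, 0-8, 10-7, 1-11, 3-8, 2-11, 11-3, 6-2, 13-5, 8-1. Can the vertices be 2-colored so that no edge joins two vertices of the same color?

Yes

Color {6, 8, 10, 11, 13, 14} black and {0, 1, 2, 3, 4, 5, 7, 9, 12} white. No edge joins two same-colored vertices, so the graph is bipartite.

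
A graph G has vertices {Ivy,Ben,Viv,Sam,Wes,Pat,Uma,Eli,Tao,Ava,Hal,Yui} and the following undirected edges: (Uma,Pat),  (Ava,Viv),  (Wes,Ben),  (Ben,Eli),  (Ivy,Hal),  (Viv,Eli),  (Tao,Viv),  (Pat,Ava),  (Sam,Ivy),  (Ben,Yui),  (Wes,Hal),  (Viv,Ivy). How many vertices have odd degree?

6

Degrees: Ivy:3, Ben:3, Viv:4, Sam:1, Wes:2, Pat:2, Uma:1, Eli:2, Tao:1, Ava:2, Hal:2, Yui:1
Odd-degree vertices: Ivy, Ben, Sam, Uma, Tao, Yui.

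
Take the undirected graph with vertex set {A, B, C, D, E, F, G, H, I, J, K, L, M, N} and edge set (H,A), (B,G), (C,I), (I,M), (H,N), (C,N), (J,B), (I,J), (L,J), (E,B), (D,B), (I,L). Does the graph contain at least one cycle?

Yes

The graph has 14 vertices, 12 edges, and 3 connected components.
One cycle is I-J-L-I.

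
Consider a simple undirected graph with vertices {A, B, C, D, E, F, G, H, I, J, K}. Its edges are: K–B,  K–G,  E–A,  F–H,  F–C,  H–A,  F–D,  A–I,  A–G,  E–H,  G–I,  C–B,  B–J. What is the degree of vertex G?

3

Neighbors of G: A, I, K.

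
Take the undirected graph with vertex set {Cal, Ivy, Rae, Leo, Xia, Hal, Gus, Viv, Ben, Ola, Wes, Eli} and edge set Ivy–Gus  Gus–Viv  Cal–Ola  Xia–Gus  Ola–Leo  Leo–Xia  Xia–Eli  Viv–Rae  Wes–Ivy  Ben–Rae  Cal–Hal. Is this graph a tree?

Yes

The graph has 12 vertices and 11 edges.
It is connected with exactly 11 edges, hence acyclic — it is a tree.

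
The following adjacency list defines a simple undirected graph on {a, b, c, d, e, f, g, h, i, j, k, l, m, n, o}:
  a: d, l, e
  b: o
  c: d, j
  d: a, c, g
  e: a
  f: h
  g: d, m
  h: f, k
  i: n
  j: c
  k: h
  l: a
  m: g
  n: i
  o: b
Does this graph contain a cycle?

|V| = 15, |E| = 11, number of components = 4.
A forest on 15 vertices with 4 components has exactly 11 edges, which matches — so no cycle.

No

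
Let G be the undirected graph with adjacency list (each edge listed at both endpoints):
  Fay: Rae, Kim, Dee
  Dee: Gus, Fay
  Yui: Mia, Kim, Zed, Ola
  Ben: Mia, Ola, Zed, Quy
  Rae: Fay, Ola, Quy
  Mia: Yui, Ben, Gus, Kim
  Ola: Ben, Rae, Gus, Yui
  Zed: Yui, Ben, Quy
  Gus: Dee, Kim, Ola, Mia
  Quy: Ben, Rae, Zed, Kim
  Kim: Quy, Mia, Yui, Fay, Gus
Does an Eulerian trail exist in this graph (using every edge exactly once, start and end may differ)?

No

Degrees: Fay:3, Dee:2, Yui:4, Ben:4, Rae:3, Mia:4, Ola:4, Zed:3, Gus:4, Quy:4, Kim:5
Odd-degree vertices: Fay, Rae, Zed, Kim (4 total).
With 4 odd-degree vertices (more than two), no single trail can use every edge.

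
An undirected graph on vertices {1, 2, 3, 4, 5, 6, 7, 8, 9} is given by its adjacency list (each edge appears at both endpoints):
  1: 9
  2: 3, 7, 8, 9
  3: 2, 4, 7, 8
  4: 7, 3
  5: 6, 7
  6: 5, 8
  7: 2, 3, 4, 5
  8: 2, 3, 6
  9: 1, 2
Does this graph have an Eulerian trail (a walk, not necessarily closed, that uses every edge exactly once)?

Degrees: 1:1, 2:4, 3:4, 4:2, 5:2, 6:2, 7:4, 8:3, 9:2
Odd-degree vertices: 1, 8 (2 total).
The non-isolated vertices are connected and exactly 2 have odd degree, so an Eulerian trail exists (from 1 to 8).

Yes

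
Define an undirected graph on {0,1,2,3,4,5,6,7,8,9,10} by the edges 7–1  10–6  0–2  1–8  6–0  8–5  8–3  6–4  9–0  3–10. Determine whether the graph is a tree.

Yes

The graph has 11 vertices and 10 edges.
It is connected with exactly 10 edges, hence acyclic — it is a tree.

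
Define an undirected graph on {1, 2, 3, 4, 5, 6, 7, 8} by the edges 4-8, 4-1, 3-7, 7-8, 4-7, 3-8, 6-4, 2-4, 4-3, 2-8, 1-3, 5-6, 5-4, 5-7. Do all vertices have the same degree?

Degrees: 1:2, 2:2, 3:4, 4:7, 5:3, 6:2, 7:4, 8:4
Vertex 1 has degree 2 while 4 has degree 7, so the graph is not regular.

No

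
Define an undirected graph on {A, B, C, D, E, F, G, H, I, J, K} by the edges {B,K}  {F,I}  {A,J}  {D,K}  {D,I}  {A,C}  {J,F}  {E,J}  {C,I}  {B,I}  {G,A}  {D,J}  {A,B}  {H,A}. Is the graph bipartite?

No

The cycle A-J-F-I-B-A has length 5, which is odd, so the graph is not bipartite.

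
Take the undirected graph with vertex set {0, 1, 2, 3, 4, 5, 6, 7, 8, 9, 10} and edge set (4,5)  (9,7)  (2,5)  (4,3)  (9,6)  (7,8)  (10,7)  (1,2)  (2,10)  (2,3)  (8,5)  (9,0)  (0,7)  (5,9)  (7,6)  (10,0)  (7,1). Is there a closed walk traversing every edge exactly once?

Degrees: 0:3, 1:2, 2:4, 3:2, 4:2, 5:4, 6:2, 7:6, 8:2, 9:4, 10:3
0, 10 have odd degree; an Eulerian circuit needs every degree to be even, so none exists.

No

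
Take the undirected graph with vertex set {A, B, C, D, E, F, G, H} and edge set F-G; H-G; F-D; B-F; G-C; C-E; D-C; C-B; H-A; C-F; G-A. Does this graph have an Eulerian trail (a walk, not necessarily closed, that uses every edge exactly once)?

Yes

Degrees: A:2, B:2, C:5, D:2, E:1, F:4, G:4, H:2
Odd-degree vertices: C, E (2 total).
With 2 odd-degree vertices and all edges in one connected piece, an Eulerian trail exists (from C to E).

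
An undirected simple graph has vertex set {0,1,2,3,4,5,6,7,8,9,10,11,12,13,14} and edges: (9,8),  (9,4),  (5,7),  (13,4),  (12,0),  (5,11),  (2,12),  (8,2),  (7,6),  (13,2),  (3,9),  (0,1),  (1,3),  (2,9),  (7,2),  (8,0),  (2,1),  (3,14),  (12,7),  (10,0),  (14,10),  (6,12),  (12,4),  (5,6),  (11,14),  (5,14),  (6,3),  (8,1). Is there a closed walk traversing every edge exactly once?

No

Degrees: 0:4, 1:4, 2:6, 3:4, 4:3, 5:4, 6:4, 7:4, 8:4, 9:4, 10:2, 11:2, 12:5, 13:2, 14:4
Vertices with odd degree: 4, 12. An Eulerian circuit requires all degrees even.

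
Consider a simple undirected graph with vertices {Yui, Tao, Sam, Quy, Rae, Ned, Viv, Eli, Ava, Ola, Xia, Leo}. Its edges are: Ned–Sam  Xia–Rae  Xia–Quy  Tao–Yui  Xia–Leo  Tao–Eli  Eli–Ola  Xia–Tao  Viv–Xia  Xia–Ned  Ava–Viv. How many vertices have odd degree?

8

Degrees: Yui:1, Tao:3, Sam:1, Quy:1, Rae:1, Ned:2, Viv:2, Eli:2, Ava:1, Ola:1, Xia:6, Leo:1
Odd-degree vertices: Yui, Tao, Sam, Quy, Rae, Ava, Ola, Leo.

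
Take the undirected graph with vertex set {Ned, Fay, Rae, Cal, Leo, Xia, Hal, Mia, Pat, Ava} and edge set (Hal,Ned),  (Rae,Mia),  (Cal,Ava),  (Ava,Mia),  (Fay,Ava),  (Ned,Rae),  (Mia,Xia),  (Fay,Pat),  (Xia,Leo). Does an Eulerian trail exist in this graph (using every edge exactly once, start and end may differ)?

No

Degrees: Ned:2, Fay:2, Rae:2, Cal:1, Leo:1, Xia:2, Hal:1, Mia:3, Pat:1, Ava:3
Odd-degree vertices: Cal, Leo, Hal, Mia, Pat, Ava (6 total).
With 6 odd-degree vertices (more than two), no single trail can use every edge.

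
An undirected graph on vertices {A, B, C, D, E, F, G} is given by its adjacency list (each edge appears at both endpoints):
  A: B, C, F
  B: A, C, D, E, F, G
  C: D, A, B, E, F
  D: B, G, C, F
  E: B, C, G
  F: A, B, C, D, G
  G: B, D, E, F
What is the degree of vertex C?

5

Neighbors of C: A, B, D, E, F.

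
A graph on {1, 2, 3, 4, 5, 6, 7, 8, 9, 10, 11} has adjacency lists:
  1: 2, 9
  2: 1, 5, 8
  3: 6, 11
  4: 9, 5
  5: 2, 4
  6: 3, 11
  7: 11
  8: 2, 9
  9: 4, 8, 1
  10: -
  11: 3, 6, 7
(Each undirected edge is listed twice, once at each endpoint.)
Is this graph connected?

No

Component: {10}
Component: {3, 6, 7, 11}
Component: {1, 2, 4, 5, 8, 9}
No edge joins these 3 groups, so the graph is disconnected.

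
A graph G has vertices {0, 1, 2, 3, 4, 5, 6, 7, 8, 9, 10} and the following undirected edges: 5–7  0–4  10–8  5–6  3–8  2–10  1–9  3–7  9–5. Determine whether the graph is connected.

No

Component: {0, 4}
Component: {1, 2, 3, 5, 6, 7, 8, 9, 10}
No edge joins these 2 groups, so the graph is disconnected.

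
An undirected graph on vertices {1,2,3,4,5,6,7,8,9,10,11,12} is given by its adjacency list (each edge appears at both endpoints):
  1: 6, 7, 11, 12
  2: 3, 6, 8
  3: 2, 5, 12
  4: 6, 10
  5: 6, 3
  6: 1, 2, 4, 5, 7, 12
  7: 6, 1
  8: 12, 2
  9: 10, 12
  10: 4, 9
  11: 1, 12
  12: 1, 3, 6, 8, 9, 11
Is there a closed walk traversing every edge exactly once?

No

Degrees: 1:4, 2:3, 3:3, 4:2, 5:2, 6:6, 7:2, 8:2, 9:2, 10:2, 11:2, 12:6
2, 3 have odd degree; an Eulerian circuit needs every degree to be even, so none exists.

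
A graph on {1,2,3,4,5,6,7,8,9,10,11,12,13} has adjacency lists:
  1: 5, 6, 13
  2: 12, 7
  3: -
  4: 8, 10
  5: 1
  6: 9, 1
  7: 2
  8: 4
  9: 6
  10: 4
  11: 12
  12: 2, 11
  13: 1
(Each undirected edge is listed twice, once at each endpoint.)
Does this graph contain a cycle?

No

The graph has 13 vertices, 9 edges, and 4 connected components.
Since 9 = 13 - 4, the graph is a forest and contains no cycle.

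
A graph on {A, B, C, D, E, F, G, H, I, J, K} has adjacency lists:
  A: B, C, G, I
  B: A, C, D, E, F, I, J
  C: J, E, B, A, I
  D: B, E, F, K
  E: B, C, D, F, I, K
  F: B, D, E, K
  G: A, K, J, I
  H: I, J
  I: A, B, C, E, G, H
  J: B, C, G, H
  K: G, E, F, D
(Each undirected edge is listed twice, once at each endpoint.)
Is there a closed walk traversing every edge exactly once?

Degrees: A:4, B:7, C:5, D:4, E:6, F:4, G:4, H:2, I:6, J:4, K:4
Vertices with odd degree: B, C. An Eulerian circuit requires all degrees even.

No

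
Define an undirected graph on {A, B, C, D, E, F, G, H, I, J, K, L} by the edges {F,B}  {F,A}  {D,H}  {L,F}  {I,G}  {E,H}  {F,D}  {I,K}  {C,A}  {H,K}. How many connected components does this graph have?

Component: {J}
Component: {A, B, C, D, E, F, G, H, I, K, L}

2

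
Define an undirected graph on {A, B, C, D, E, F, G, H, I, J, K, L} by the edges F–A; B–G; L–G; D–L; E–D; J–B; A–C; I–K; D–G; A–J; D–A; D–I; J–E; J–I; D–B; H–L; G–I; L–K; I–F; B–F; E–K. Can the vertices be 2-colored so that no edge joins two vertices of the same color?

D-G-L-D is an odd cycle (length 3), and a bipartite graph can contain only even cycles.

No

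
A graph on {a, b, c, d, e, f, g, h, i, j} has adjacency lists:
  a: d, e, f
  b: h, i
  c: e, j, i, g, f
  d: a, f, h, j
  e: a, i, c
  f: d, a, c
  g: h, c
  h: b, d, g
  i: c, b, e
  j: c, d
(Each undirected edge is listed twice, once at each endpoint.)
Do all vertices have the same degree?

No

Degrees: a:3, b:2, c:5, d:4, e:3, f:3, g:2, h:3, i:3, j:2
Degrees are not all equal (e.g. deg(b)=2 but deg(c)=5); not regular.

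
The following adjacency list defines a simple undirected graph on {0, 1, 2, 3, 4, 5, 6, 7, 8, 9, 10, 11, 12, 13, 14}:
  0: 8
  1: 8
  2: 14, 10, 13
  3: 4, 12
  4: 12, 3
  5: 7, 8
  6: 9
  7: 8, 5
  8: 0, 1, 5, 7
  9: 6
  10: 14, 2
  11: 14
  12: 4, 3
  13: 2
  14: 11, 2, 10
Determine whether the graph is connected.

Component: {6, 9}
Component: {3, 4, 12}
Component: {0, 1, 5, 7, 8}
Component: {2, 10, 11, 13, 14}
No edge joins these 4 groups, so the graph is disconnected.

No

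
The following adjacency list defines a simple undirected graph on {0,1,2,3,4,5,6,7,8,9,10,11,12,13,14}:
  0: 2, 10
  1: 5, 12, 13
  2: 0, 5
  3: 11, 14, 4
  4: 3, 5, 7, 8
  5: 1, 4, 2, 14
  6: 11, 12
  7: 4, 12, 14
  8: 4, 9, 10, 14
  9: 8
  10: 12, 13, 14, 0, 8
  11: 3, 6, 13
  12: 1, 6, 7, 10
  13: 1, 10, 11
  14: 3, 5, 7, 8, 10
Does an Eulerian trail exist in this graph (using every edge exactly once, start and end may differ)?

Degrees: 0:2, 1:3, 2:2, 3:3, 4:4, 5:4, 6:2, 7:3, 8:4, 9:1, 10:5, 11:3, 12:4, 13:3, 14:5
Odd-degree vertices: 1, 3, 7, 9, 10, 11, 13, 14 (8 total).
With 8 odd-degree vertices (more than two), no single trail can use every edge.

No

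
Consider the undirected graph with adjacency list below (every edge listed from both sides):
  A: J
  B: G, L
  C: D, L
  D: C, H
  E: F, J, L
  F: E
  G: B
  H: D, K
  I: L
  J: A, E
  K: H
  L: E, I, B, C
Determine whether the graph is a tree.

The graph has 12 vertices and 11 edges.
Connected and |E| = |V| - 1, which characterizes a tree.

Yes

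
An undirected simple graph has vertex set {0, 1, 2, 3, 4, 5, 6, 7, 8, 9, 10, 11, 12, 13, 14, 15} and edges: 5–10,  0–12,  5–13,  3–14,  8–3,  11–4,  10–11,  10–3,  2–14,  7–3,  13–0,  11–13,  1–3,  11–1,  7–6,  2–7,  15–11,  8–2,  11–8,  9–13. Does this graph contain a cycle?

Yes

The graph has 16 vertices, 20 edges, and 1 connected component.
Since 20 > 16 - 1, a cycle must exist; for instance 3-7-2-14-3.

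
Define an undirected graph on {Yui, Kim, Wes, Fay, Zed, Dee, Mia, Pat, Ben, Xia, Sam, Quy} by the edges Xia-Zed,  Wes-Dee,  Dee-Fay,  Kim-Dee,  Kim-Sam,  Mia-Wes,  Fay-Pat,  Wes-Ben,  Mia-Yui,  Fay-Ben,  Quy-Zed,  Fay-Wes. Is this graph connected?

No

Component: {Zed, Xia, Quy}
Component: {Yui, Kim, Wes, Fay, Dee, Mia, Pat, Ben, Sam}
No edge joins these 2 groups, so the graph is disconnected.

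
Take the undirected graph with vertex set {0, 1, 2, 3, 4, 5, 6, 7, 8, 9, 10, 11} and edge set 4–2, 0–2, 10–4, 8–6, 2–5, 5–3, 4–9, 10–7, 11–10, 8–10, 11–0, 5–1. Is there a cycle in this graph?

Yes

|V| = 12, |E| = 12, number of components = 1.
One cycle is 0-2-4-10-11-0.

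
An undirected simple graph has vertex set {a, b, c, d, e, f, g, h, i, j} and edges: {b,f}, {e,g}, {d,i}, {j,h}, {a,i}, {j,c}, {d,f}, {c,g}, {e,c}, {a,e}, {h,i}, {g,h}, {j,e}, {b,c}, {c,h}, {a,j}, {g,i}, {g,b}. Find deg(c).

5

Neighbors of c: b, e, g, h, j.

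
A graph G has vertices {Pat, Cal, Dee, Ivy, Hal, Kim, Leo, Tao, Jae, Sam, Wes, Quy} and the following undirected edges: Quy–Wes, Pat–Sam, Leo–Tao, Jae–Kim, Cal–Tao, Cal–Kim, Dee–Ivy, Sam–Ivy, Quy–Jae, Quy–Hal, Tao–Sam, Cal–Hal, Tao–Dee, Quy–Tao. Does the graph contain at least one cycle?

The graph has 12 vertices, 14 edges, and 1 connected component.
Since 14 > 12 - 1, a cycle must exist; for instance Tao-Cal-Kim-Jae-Quy-Tao.

Yes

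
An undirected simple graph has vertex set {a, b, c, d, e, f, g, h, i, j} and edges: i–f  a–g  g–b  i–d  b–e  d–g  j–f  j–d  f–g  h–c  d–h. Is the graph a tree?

|V| = 10, |E| = 11.
A tree on 10 vertices has exactly 9 edges; this graph has 11, so it contains a cycle and is not a tree.

No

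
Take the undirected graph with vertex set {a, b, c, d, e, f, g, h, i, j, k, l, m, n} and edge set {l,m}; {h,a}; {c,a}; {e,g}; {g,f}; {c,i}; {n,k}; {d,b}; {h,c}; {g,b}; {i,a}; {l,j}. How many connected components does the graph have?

Component: {k, n}
Component: {j, l, m}
Component: {a, c, h, i}
Component: {b, d, e, f, g}

4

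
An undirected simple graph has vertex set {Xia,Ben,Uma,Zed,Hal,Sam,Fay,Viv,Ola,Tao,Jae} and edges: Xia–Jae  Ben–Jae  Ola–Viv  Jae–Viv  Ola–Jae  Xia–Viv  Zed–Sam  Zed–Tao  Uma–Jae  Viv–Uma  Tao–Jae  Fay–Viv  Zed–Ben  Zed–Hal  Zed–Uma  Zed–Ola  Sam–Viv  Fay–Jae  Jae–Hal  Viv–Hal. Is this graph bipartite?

Xia-Viv-Jae-Xia is an odd cycle (length 3), and a bipartite graph can contain only even cycles.

No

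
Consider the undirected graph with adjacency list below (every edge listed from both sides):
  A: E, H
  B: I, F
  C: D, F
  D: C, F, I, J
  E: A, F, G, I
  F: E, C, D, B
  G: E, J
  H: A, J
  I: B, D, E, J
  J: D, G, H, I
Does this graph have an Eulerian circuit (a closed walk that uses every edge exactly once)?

Degrees: A:2, B:2, C:2, D:4, E:4, F:4, G:2, H:2, I:4, J:4
All degrees are even and the non-isolated vertices are connected — an Eulerian circuit exists.

Yes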